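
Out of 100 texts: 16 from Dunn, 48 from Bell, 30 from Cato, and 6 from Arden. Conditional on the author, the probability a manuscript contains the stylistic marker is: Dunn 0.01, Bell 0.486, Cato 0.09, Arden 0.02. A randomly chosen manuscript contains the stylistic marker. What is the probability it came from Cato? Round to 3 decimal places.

Prior × likelihood for each hypothesis:
  Dunn: 0.16 × 0.01 = 0.0016
  Bell: 0.48 × 0.486 = 0.23328
  Cato: 0.3 × 0.09 = 0.027
  Arden: 0.06 × 0.02 = 0.0012
Sum = 0.26308.
P(Cato | evidence) = 0.027 / 0.26308 ≈ 0.103.

0.103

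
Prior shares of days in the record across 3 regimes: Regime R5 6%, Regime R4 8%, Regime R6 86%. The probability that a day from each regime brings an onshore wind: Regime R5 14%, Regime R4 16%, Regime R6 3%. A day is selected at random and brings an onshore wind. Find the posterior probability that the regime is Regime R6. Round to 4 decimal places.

Compute prior × likelihood for every hypothesis:
  Regime R5: 0.06 × 0.14 = 0.0084
  Regime R4: 0.08 × 0.16 = 0.0128
  Regime R6: 0.86 × 0.03 = 0.0258
Sum = 0.047.
P(Regime R6 | evidence) = 0.0258 / 0.047 ≈ 0.5489.

0.5489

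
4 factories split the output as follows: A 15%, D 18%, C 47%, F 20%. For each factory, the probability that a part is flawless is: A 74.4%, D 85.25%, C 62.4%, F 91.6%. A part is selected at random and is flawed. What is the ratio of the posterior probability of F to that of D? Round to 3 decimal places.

Taking complements, P(flawed | each) = A 0.256, D 0.1475, C 0.376, F 0.084.
Prior × likelihood for each hypothesis:
  A: 0.15 × 0.256 = 0.0384
  D: 0.18 × 0.1475 = 0.02655
  C: 0.47 × 0.376 = 0.17672
  F: 0.2 × 0.084 = 0.0168
Sum = 0.25847.
The ratio is 0.0168 / 0.02655 (the normalizer cancels) = 0.633.

0.633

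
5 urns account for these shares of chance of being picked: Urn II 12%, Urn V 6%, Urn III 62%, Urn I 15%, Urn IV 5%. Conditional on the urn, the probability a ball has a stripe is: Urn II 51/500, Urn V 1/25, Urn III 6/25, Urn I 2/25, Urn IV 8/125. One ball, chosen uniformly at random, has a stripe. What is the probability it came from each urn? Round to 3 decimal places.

By Bayes' rule, posterior ∝ prior × likelihood:
  Urn II: 0.12 × 0.102 = 0.01224
  Urn V: 0.06 × 0.04 = 0.0024
  Urn III: 0.62 × 0.24 = 0.1488
  Urn I: 0.15 × 0.08 = 0.012
  Urn IV: 0.05 × 0.064 = 0.0032
Normalizing constant = 0.17864.
P(Urn II | striped) = 0.01224/0.17864 ≈ 0.069
P(Urn V | striped) = 0.0024/0.17864 ≈ 0.013
P(Urn III | striped) = 0.1488/0.17864 ≈ 0.833
P(Urn I | striped) = 0.012/0.17864 ≈ 0.067
P(Urn IV | striped) = 0.0032/0.17864 ≈ 0.018

Urn II 0.069, Urn V 0.013, Urn III 0.833, Urn I 0.067, Urn IV 0.018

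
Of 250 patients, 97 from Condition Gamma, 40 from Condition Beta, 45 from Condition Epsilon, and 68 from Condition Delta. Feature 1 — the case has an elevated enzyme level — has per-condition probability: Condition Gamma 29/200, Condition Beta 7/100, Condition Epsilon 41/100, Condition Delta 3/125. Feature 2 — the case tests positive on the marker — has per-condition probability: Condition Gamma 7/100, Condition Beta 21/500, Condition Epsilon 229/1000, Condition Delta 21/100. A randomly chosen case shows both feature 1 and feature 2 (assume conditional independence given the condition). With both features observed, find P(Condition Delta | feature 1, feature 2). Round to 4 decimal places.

0.0604

Unnormalized posteriors (prior × likelihood):
  Condition Gamma: 0.388 × 0.145 × 0.07 = 0.0039382
  Condition Beta: 0.16 × 0.07 × 0.042 = 0.0004704
  Condition Epsilon: 0.18 × 0.41 × 0.229 = 0.0169002
  Condition Delta: 0.272 × 0.024 × 0.21 = 0.00137088
Normalizing constant = 0.02267968.
P(Condition Delta | evidence) = 0.00137088 / 0.02267968 ≈ 0.0604.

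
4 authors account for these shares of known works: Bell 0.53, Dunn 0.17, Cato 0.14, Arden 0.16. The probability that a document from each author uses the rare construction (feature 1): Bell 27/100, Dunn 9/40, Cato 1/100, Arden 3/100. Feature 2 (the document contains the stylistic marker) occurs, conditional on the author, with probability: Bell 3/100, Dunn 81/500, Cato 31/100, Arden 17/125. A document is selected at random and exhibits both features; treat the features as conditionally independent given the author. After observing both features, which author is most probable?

Dunn

By Bayes' rule, posterior ∝ prior × likelihood:
  Bell: 0.53 × 0.27 × 0.03 = 0.004293
  Dunn: 0.17 × 0.225 × 0.162 = 0.0061965
  Cato: 0.14 × 0.01 × 0.31 = 0.000434
  Arden: 0.16 × 0.03 × 0.136 = 0.0006528
Sum = 0.0115763.
Largest term belongs to Dunn, so Dunn is most probable.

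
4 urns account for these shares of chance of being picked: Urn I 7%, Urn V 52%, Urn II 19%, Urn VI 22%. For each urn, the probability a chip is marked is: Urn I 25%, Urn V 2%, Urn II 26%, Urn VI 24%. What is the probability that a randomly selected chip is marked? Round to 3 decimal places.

0.130

By Bayes' rule, posterior ∝ prior × likelihood:
  Urn I: 0.07 × 0.25 = 0.0175
  Urn V: 0.52 × 0.02 = 0.0104
  Urn II: 0.19 × 0.26 = 0.0494
  Urn VI: 0.22 × 0.24 = 0.0528
P(marked) = 0.0175 + 0.0104 + 0.0494 + 0.0528 = 0.1301 → 0.130.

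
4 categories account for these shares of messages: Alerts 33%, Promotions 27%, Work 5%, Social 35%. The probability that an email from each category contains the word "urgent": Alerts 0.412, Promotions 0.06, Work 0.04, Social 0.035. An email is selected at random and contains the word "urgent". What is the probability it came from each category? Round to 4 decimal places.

Alerts 0.8170, Promotions 0.0973, Work 0.0120, Social 0.0736

Prior × likelihood for each hypothesis:
  Alerts: 0.33 × 0.412 = 0.13596
  Promotions: 0.27 × 0.06 = 0.0162
  Work: 0.05 × 0.04 = 0.002
  Social: 0.35 × 0.035 = 0.01225
Sum = 0.16641.
P(Alerts | urgent-flag) = 0.13596/0.16641 ≈ 0.8170
P(Promotions | urgent-flag) = 0.0162/0.16641 ≈ 0.0973
P(Work | urgent-flag) = 0.002/0.16641 ≈ 0.0120
P(Social | urgent-flag) = 0.01225/0.16641 ≈ 0.0736
(Check: 0.8170+0.0973+0.0120+0.0736 = 0.9999.)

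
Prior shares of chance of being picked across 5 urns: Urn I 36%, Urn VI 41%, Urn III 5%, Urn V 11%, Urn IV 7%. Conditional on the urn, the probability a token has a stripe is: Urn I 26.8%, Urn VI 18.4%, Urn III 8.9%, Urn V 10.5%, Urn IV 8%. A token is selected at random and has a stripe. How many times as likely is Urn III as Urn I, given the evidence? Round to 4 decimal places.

Prior × likelihood for each hypothesis:
  Urn I: 0.36 × 0.268 = 0.09648
  Urn VI: 0.41 × 0.184 = 0.07544
  Urn III: 0.05 × 0.089 = 0.00445
  Urn V: 0.11 × 0.105 = 0.01155
  Urn IV: 0.07 × 0.08 = 0.0056
Sum = 0.19352.
The ratio is 0.00445 / 0.09648 (the normalizer cancels) = 0.0461.

0.0461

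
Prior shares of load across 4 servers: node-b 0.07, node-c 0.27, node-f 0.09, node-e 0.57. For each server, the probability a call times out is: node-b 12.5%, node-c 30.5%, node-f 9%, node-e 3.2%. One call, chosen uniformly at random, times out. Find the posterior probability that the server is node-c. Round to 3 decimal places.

0.701

Compute prior × likelihood for every hypothesis:
  node-b: 0.07 × 0.125 = 0.00875
  node-c: 0.27 × 0.305 = 0.08235
  node-f: 0.09 × 0.09 = 0.0081
  node-e: 0.57 × 0.032 = 0.01824
Total = 0.11744.
P(node-c | evidence) = 0.08235 / 0.11744 ≈ 0.701.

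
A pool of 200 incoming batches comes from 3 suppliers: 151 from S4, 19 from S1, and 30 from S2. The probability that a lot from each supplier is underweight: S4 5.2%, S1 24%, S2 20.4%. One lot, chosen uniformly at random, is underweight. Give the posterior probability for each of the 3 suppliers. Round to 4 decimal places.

Prior × likelihood for each hypothesis:
  S4: 0.755 × 0.052 = 0.03926
  S1: 0.095 × 0.24 = 0.0228
  S2: 0.15 × 0.204 = 0.0306
Normalizing constant = 0.09266.
P(S4 | underweight) = 0.03926/0.09266 ≈ 0.4237
P(S1 | underweight) = 0.0228/0.09266 ≈ 0.2461
P(S2 | underweight) = 0.0306/0.09266 ≈ 0.3302
(Check: 0.4237+0.2461+0.3302 = 1.0000.)

S4 0.4237, S1 0.2461, S2 0.3302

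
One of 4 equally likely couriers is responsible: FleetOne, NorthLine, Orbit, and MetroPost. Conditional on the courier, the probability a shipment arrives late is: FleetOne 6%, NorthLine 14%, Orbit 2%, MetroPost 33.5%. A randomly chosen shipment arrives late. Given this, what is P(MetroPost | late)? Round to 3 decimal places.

Since the prior is uniform, the posterior is proportional to the likelihood:
  FleetOne: 0.06
  NorthLine: 0.14
  Orbit: 0.02
  MetroPost: 0.335
Normalizing constant = 0.555.
P(MetroPost | evidence) = 0.335 / 0.555 ≈ 0.604.

0.604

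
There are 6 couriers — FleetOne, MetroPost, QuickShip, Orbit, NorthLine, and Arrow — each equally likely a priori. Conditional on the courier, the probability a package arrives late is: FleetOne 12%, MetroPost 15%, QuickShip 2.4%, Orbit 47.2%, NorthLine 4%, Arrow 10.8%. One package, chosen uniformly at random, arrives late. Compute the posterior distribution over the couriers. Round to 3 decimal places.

With a uniform prior (1/6 each), posterior ∝ likelihood:
  FleetOne: 0.12
  MetroPost: 0.15
  QuickShip: 0.024
  Orbit: 0.472
  NorthLine: 0.04
  Arrow: 0.108
Total = 0.914.
P(FleetOne | late) = 0.12/0.914 ≈ 0.131
P(MetroPost | late) = 0.15/0.914 ≈ 0.164
P(QuickShip | late) = 0.024/0.914 ≈ 0.026
P(Orbit | late) = 0.472/0.914 ≈ 0.516
P(NorthLine | late) = 0.04/0.914 ≈ 0.044
P(Arrow | late) = 0.108/0.914 ≈ 0.118

FleetOne 0.131, MetroPost 0.164, QuickShip 0.026, Orbit 0.516, NorthLine 0.044, Arrow 0.118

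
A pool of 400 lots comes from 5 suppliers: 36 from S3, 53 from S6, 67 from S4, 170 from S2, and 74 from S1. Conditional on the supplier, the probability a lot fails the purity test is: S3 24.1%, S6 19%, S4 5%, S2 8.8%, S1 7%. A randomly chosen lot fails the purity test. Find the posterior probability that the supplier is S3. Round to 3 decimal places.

0.205

Compute prior × likelihood for every hypothesis:
  S3: 0.09 × 0.241 = 0.02169
  S6: 0.1325 × 0.19 = 0.025175
  S4: 0.1675 × 0.05 = 0.008375
  S2: 0.425 × 0.088 = 0.0374
  S1: 0.185 × 0.07 = 0.01295
Sum = 0.10559.
P(S3 | evidence) = 0.02169 / 0.10559 ≈ 0.205.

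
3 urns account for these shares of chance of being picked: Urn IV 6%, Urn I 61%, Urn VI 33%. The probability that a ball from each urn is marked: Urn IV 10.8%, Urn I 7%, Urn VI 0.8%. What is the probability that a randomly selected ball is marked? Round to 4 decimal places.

By Bayes' rule, posterior ∝ prior × likelihood:
  Urn IV: 0.06 × 0.108 = 0.00648
  Urn I: 0.61 × 0.07 = 0.0427
  Urn VI: 0.33 × 0.008 = 0.00264
P(marked) = 0.00648 + 0.0427 + 0.00264 = 0.05182 → 0.0518.

0.0518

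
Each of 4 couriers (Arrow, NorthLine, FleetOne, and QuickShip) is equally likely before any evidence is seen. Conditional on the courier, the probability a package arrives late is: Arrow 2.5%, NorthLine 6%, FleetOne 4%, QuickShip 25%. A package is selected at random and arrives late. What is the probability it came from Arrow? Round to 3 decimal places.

0.067

Since the prior is uniform, the posterior is proportional to the likelihood:
  Arrow: 0.025
  NorthLine: 0.06
  FleetOne: 0.04
  QuickShip: 0.25
Normalizing constant = 0.375.
P(Arrow | evidence) = 0.025 / 0.375 ≈ 0.067.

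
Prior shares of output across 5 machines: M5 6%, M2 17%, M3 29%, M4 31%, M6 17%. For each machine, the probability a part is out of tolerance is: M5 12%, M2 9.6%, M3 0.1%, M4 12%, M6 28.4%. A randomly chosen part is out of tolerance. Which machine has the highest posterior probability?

M6

By Bayes' rule, posterior ∝ prior × likelihood:
  M5: 0.06 × 0.12 = 0.0072
  M2: 0.17 × 0.096 = 0.01632
  M3: 0.29 × 0.001 = 0.00029
  M4: 0.31 × 0.12 = 0.0372
  M6: 0.17 × 0.284 = 0.04828
Sum = 0.10929.
Largest term belongs to M6, so M6 is most probable.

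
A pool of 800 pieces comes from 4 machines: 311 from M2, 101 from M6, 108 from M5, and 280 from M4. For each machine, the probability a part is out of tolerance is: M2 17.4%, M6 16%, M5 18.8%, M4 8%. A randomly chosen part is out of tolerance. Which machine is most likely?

Prior × likelihood for each hypothesis:
  M2: 0.38875 × 0.174 = 0.0676425
  M6: 0.12625 × 0.16 = 0.0202
  M5: 0.135 × 0.188 = 0.02538
  M4: 0.35 × 0.08 = 0.028
Sum = 0.1412225.
Largest term belongs to M2, so M2 is most probable.

M2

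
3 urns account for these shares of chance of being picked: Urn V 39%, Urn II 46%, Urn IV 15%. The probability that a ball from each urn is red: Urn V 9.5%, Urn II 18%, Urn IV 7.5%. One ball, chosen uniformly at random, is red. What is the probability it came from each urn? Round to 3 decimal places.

Urn V 0.283, Urn II 0.632, Urn IV 0.086

By Bayes' rule, posterior ∝ prior × likelihood:
  Urn V: 0.39 × 0.095 = 0.03705
  Urn II: 0.46 × 0.18 = 0.0828
  Urn IV: 0.15 × 0.075 = 0.01125
Total = 0.1311.
P(Urn V | red) = 0.03705/0.1311 ≈ 0.283
P(Urn II | red) = 0.0828/0.1311 ≈ 0.632
P(Urn IV | red) = 0.01125/0.1311 ≈ 0.086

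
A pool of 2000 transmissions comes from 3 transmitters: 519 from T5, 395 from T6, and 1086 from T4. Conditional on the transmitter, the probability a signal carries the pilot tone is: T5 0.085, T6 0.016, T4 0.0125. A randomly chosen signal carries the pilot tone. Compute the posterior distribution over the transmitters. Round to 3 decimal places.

T5 0.689, T6 0.099, T4 0.212

Unnormalized posteriors (prior × likelihood):
  T5: 0.2595 × 0.085 = 0.0220575
  T6: 0.1975 × 0.016 = 0.00316
  T4: 0.543 × 0.0125 = 0.0067875
Normalizing constant = 0.032005.
P(T5 | pilot) = 0.0220575/0.032005 ≈ 0.689
P(T6 | pilot) = 0.00316/0.032005 ≈ 0.099
P(T4 | pilot) = 0.0067875/0.032005 ≈ 0.212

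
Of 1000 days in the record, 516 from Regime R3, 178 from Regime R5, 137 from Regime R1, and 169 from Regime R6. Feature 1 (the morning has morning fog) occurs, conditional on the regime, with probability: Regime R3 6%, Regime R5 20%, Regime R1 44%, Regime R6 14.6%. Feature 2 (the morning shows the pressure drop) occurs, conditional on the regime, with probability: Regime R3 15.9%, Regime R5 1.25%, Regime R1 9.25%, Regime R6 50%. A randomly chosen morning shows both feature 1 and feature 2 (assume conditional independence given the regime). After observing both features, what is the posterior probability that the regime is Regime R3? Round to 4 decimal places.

Unnormalized posteriors (prior × likelihood):
  Regime R3: 0.516 × 0.06 × 0.159 = 0.00492264
  Regime R5: 0.178 × 0.2 × 0.0125 = 0.000445
  Regime R1: 0.137 × 0.44 × 0.0925 = 0.0055759
  Regime R6: 0.169 × 0.146 × 0.5 = 0.012337
Total = 0.02328054.
P(Regime R3 | evidence) = 0.00492264 / 0.02328054 ≈ 0.2114.

0.2114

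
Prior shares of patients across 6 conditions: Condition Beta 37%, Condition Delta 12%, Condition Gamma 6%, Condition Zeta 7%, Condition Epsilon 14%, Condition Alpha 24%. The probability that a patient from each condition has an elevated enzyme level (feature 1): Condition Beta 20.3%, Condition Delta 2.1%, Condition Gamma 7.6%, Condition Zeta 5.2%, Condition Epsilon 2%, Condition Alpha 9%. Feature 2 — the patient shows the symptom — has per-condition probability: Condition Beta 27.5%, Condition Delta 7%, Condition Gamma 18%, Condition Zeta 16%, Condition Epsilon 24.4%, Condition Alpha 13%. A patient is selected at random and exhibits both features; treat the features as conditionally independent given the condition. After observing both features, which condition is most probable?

Condition Beta

Prior × likelihood for each hypothesis:
  Condition Beta: 0.37 × 0.203 × 0.275 = 0.02065525
  Condition Delta: 0.12 × 0.021 × 0.07 = 0.0001764
  Condition Gamma: 0.06 × 0.076 × 0.18 = 0.0008208
  Condition Zeta: 0.07 × 0.052 × 0.16 = 0.0005824
  Condition Epsilon: 0.14 × 0.02 × 0.244 = 0.0006832
  Condition Alpha: 0.24 × 0.09 × 0.13 = 0.002808
Sum = 0.02572605.
Largest term belongs to Condition Beta, so Condition Beta is most probable.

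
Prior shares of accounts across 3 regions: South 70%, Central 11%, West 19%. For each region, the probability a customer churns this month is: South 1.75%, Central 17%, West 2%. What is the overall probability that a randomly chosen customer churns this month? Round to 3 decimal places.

0.035

By Bayes' rule, posterior ∝ prior × likelihood:
  South: 0.7 × 0.0175 = 0.01225
  Central: 0.11 × 0.17 = 0.0187
  West: 0.19 × 0.02 = 0.0038
P(churn) = 0.01225 + 0.0187 + 0.0038 = 0.03475 → 0.035.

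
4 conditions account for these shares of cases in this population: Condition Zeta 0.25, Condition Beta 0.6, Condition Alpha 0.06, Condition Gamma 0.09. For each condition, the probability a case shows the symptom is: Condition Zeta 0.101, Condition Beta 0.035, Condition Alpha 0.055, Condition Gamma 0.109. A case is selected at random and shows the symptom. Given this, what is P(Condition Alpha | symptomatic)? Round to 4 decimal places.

Compute prior × likelihood for every hypothesis:
  Condition Zeta: 0.25 × 0.101 = 0.02525
  Condition Beta: 0.6 × 0.035 = 0.021
  Condition Alpha: 0.06 × 0.055 = 0.0033
  Condition Gamma: 0.09 × 0.109 = 0.00981
Sum = 0.05936.
P(Condition Alpha | evidence) = 0.0033 / 0.05936 ≈ 0.0556.

0.0556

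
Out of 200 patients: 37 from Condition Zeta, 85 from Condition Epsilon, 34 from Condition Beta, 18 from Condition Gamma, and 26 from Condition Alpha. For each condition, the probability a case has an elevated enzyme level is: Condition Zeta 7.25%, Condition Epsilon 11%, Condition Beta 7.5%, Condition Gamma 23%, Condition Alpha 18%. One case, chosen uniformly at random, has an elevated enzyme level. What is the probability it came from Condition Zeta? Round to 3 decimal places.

Compute prior × likelihood for every hypothesis:
  Condition Zeta: 0.185 × 0.0725 = 0.0134125
  Condition Epsilon: 0.425 × 0.11 = 0.04675
  Condition Beta: 0.17 × 0.075 = 0.01275
  Condition Gamma: 0.09 × 0.23 = 0.0207
  Condition Alpha: 0.13 × 0.18 = 0.0234
Normalizing constant = 0.1170125.
P(Condition Zeta | evidence) = 0.0134125 / 0.1170125 ≈ 0.115.

0.115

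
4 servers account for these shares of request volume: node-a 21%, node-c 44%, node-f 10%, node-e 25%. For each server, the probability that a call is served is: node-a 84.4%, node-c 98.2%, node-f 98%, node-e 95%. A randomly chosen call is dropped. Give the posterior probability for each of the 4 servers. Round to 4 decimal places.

Taking complements, P(dropped | each) = node-a 0.156, node-c 0.018, node-f 0.02, node-e 0.05.
Prior × likelihood for each hypothesis:
  node-a: 0.21 × 0.156 = 0.03276
  node-c: 0.44 × 0.018 = 0.00792
  node-f: 0.1 × 0.02 = 0.002
  node-e: 0.25 × 0.05 = 0.0125
Sum = 0.05518.
P(node-a | dropped) = 0.03276/0.05518 ≈ 0.5937
P(node-c | dropped) = 0.00792/0.05518 ≈ 0.1435
P(node-f | dropped) = 0.002/0.05518 ≈ 0.0362
P(node-e | dropped) = 0.0125/0.05518 ≈ 0.2265

node-a 0.5937, node-c 0.1435, node-f 0.0362, node-e 0.2265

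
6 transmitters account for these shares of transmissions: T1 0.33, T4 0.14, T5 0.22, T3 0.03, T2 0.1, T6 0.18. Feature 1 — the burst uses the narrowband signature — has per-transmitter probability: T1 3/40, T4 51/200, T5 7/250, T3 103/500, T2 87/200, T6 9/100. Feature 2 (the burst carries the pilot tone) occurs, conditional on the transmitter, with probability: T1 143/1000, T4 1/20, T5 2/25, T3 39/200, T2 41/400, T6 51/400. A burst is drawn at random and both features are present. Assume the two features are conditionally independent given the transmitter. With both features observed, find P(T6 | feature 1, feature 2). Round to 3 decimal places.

Unnormalized posteriors (prior × likelihood):
  T1: 0.33 × 0.075 × 0.143 = 0.00353925
  T4: 0.14 × 0.255 × 0.05 = 0.001785
  T5: 0.22 × 0.028 × 0.08 = 0.0004928
  T3: 0.03 × 0.206 × 0.195 = 0.0012051
  T2: 0.1 × 0.435 × 0.1025 = 0.00445875
  T6: 0.18 × 0.09 × 0.1275 = 0.0020655
Sum = 0.0135464.
P(T6 | evidence) = 0.0020655 / 0.0135464 ≈ 0.152.

0.152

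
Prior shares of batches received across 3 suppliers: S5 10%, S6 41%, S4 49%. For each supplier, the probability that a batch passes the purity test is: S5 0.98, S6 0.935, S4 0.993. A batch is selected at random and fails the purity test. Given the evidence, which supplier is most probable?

S6

Taking complements, P(off-spec | each) = S5 0.02, S6 0.065, S4 0.007.
Unnormalized posteriors (prior × likelihood):
  S5: 0.1 × 0.02 = 0.002
  S6: 0.41 × 0.065 = 0.02665
  S4: 0.49 × 0.007 = 0.00343
Total = 0.03208.
Largest term belongs to S6, so S6 is most probable.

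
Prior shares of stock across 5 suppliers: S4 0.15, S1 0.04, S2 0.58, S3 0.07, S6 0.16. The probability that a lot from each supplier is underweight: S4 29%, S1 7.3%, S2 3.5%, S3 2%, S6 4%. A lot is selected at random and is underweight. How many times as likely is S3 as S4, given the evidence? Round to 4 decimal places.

0.0322

Unnormalized posteriors (prior × likelihood):
  S4: 0.15 × 0.29 = 0.0435
  S1: 0.04 × 0.073 = 0.00292
  S2: 0.58 × 0.035 = 0.0203
  S3: 0.07 × 0.02 = 0.0014
  S6: 0.16 × 0.04 = 0.0064
Sum = 0.07452.
The ratio is 0.0014 / 0.0435 (the normalizer cancels) = 0.0322.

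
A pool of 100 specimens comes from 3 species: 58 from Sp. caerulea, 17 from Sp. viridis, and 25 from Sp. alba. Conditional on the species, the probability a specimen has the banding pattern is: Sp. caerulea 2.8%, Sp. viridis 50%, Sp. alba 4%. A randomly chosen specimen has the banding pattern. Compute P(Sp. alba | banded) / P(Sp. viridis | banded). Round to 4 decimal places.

Compute prior × likelihood for every hypothesis:
  Sp. caerulea: 0.58 × 0.028 = 0.01624
  Sp. viridis: 0.17 × 0.5 = 0.085
  Sp. alba: 0.25 × 0.04 = 0.01
Total = 0.11124.
The ratio is 0.01 / 0.085 (the normalizer cancels) = 0.1176.

0.1176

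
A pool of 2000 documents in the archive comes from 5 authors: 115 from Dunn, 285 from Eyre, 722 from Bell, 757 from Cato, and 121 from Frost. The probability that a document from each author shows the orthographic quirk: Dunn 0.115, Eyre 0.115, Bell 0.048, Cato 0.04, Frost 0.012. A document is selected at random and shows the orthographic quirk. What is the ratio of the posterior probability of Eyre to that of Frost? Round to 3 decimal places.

Prior × likelihood for each hypothesis:
  Dunn: 0.0575 × 0.115 = 0.0066125
  Eyre: 0.1425 × 0.115 = 0.0163875
  Bell: 0.361 × 0.048 = 0.017328
  Cato: 0.3785 × 0.04 = 0.01514
  Frost: 0.0605 × 0.012 = 0.000726
Total = 0.056194.
The ratio is 0.0163875 / 0.000726 (the normalizer cancels) = 22.572.

22.572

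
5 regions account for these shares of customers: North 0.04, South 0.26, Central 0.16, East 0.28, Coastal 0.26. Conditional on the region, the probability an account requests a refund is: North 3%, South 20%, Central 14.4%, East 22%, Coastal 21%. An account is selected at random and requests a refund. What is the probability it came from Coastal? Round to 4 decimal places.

Compute prior × likelihood for every hypothesis:
  North: 0.04 × 0.03 = 0.0012
  South: 0.26 × 0.2 = 0.052
  Central: 0.16 × 0.144 = 0.02304
  East: 0.28 × 0.22 = 0.0616
  Coastal: 0.26 × 0.21 = 0.0546
Sum = 0.19244.
P(Coastal | evidence) = 0.0546 / 0.19244 ≈ 0.2837.

0.2837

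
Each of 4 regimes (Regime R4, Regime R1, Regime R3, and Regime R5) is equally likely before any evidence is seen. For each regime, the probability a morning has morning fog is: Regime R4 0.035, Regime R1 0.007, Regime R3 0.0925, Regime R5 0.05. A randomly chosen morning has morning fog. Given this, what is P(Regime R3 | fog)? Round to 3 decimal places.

Since the prior is uniform, the posterior is proportional to the likelihood:
  Regime R4: 0.035
  Regime R1: 0.007
  Regime R3: 0.0925
  Regime R5: 0.05
Normalizing constant = 0.1845.
P(Regime R3 | evidence) = 0.0925 / 0.1845 ≈ 0.501.

0.501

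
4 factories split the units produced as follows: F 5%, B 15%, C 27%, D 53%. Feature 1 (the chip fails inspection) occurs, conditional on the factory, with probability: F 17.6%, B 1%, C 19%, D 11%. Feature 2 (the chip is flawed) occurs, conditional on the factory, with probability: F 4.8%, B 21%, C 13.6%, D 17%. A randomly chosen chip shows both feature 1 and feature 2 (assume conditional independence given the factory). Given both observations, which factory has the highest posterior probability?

D

Compute prior × likelihood for every hypothesis:
  F: 0.05 × 0.176 × 0.048 = 0.0004224
  B: 0.15 × 0.01 × 0.21 = 0.000315
  C: 0.27 × 0.19 × 0.136 = 0.0069768
  D: 0.53 × 0.11 × 0.17 = 0.009911
Sum = 0.0176252.
Largest term belongs to D, so D is most probable.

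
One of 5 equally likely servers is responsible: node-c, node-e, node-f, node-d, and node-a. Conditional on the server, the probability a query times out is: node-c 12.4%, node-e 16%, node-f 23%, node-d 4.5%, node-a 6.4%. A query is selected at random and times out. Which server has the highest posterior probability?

node-f

Since the prior is uniform, the posterior is proportional to the likelihood:
  node-c: 0.124
  node-e: 0.16
  node-f: 0.23
  node-d: 0.045
  node-a: 0.064
Total = 0.623.
Largest term belongs to node-f, so node-f is most probable.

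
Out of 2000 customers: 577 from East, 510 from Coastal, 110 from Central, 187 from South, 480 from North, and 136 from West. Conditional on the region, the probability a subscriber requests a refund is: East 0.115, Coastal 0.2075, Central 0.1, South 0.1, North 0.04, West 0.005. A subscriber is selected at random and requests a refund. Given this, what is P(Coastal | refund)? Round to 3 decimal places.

0.477

Unnormalized posteriors (prior × likelihood):
  East: 0.2885 × 0.115 = 0.0331775
  Coastal: 0.255 × 0.2075 = 0.0529125
  Central: 0.055 × 0.1 = 0.0055
  South: 0.0935 × 0.1 = 0.00935
  North: 0.24 × 0.04 = 0.0096
  West: 0.068 × 0.005 = 0.00034
Sum = 0.11088.
P(Coastal | evidence) = 0.0529125 / 0.11088 ≈ 0.477.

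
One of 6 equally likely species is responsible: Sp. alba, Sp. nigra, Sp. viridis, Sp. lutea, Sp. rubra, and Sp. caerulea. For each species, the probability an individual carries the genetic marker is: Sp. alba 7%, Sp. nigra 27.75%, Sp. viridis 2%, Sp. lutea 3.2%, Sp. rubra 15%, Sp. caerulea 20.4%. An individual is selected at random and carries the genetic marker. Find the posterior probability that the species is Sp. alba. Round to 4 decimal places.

Since the prior is uniform, the posterior is proportional to the likelihood:
  Sp. alba: 0.07
  Sp. nigra: 0.2775
  Sp. viridis: 0.02
  Sp. lutea: 0.032
  Sp. rubra: 0.15
  Sp. caerulea: 0.204
Total = 0.7535.
P(Sp. alba | evidence) = 0.07 / 0.7535 ≈ 0.0929.

0.0929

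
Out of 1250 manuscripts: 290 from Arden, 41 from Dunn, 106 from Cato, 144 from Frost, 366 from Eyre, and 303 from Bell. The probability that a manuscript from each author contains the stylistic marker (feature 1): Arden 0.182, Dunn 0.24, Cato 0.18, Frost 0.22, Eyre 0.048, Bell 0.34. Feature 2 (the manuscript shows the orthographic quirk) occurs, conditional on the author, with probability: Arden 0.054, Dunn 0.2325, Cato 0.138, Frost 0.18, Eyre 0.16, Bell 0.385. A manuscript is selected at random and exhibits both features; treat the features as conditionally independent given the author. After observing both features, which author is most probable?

By Bayes' rule, posterior ∝ prior × likelihood:
  Arden: 0.232 × 0.182 × 0.054 = 0.002280096
  Dunn: 0.0328 × 0.24 × 0.2325 = 0.00183024
  Cato: 0.0848 × 0.18 × 0.138 = 0.002106432
  Frost: 0.1152 × 0.22 × 0.18 = 0.00456192
  Eyre: 0.2928 × 0.048 × 0.16 = 0.002248704
  Bell: 0.2424 × 0.34 × 0.385 = 0.03173016
Sum = 0.044757552.
Largest term belongs to Bell, so Bell is most probable.

Bell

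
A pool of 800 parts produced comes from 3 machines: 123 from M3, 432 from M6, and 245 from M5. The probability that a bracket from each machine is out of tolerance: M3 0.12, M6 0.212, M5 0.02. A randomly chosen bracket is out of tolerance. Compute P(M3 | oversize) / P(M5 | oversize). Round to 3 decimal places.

By Bayes' rule, posterior ∝ prior × likelihood:
  M3: 0.15375 × 0.12 = 0.01845
  M6: 0.54 × 0.212 = 0.11448
  M5: 0.30625 × 0.02 = 0.006125
Normalizing constant = 0.139055.
The ratio is 0.01845 / 0.006125 (the normalizer cancels) = 3.012.

3.012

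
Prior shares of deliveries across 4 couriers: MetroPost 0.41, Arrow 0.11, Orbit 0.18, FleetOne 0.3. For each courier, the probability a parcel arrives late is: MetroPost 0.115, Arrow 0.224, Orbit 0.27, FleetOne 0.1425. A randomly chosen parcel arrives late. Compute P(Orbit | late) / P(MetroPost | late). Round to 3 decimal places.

1.031

By Bayes' rule, posterior ∝ prior × likelihood:
  MetroPost: 0.41 × 0.115 = 0.04715
  Arrow: 0.11 × 0.224 = 0.02464
  Orbit: 0.18 × 0.27 = 0.0486
  FleetOne: 0.3 × 0.1425 = 0.04275
Sum = 0.16314.
The ratio is 0.0486 / 0.04715 (the normalizer cancels) = 1.031.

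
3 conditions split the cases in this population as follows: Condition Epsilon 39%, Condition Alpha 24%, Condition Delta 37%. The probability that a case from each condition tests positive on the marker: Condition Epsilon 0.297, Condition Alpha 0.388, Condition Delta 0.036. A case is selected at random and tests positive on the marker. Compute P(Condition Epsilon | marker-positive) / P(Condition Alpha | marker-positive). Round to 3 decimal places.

Unnormalized posteriors (prior × likelihood):
  Condition Epsilon: 0.39 × 0.297 = 0.11583
  Condition Alpha: 0.24 × 0.388 = 0.09312
  Condition Delta: 0.37 × 0.036 = 0.01332
Sum = 0.22227.
The ratio is 0.11583 / 0.09312 (the normalizer cancels) = 1.244.

1.244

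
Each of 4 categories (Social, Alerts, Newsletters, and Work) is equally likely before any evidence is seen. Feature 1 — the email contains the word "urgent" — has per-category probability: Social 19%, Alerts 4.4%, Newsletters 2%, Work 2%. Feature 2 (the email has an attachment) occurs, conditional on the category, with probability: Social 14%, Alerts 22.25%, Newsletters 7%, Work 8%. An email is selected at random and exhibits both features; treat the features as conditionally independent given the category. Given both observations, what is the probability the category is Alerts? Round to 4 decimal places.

With a uniform prior (1/4 each), posterior ∝ likelihood:
  Social: 0.19 × 0.14 = 0.0266
  Alerts: 0.044 × 0.2225 = 0.00979
  Newsletters: 0.02 × 0.07 = 0.0014
  Work: 0.02 × 0.08 = 0.0016
Normalizing constant = 0.03939.
P(Alerts | evidence) = 0.00979 / 0.03939 ≈ 0.2485.

0.2485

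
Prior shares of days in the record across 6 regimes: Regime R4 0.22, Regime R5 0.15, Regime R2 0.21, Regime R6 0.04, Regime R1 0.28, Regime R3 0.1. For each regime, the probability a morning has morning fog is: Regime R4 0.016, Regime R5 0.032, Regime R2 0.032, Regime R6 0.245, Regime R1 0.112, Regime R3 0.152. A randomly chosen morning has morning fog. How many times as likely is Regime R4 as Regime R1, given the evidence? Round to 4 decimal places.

By Bayes' rule, posterior ∝ prior × likelihood:
  Regime R4: 0.22 × 0.016 = 0.00352
  Regime R5: 0.15 × 0.032 = 0.0048
  Regime R2: 0.21 × 0.032 = 0.00672
  Regime R6: 0.04 × 0.245 = 0.0098
  Regime R1: 0.28 × 0.112 = 0.03136
  Regime R3: 0.1 × 0.152 = 0.0152
Sum = 0.0714.
The ratio is 0.00352 / 0.03136 (the normalizer cancels) = 0.1122.

0.1122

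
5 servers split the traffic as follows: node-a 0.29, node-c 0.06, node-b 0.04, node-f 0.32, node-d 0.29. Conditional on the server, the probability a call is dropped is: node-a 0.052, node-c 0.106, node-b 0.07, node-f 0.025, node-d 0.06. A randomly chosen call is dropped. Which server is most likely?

node-d

Unnormalized posteriors (prior × likelihood):
  node-a: 0.29 × 0.052 = 0.01508
  node-c: 0.06 × 0.106 = 0.00636
  node-b: 0.04 × 0.07 = 0.0028
  node-f: 0.32 × 0.025 = 0.008
  node-d: 0.29 × 0.06 = 0.0174
Total = 0.04964.
Largest term belongs to node-d, so node-d is most probable.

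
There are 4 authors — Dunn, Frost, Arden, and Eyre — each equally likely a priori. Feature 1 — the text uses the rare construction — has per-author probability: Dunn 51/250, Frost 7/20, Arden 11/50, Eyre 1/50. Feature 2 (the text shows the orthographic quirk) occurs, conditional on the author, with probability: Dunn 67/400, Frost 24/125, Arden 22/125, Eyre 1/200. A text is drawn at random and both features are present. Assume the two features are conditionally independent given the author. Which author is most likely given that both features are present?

Frost

Since the prior is uniform, the posterior is proportional to the likelihood:
  Dunn: 0.204 × 0.1675 = 0.03417
  Frost: 0.35 × 0.192 = 0.0672
  Arden: 0.22 × 0.176 = 0.03872
  Eyre: 0.02 × 0.005 = 0.0001
Sum = 0.14019.
Largest term belongs to Frost, so Frost is most probable.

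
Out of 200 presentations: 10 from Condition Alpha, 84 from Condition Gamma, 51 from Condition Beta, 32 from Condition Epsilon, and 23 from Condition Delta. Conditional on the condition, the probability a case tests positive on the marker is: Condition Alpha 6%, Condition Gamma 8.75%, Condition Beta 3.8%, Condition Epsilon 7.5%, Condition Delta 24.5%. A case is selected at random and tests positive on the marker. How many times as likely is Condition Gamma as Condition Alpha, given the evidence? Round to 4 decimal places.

Compute prior × likelihood for every hypothesis:
  Condition Alpha: 0.05 × 0.06 = 0.003
  Condition Gamma: 0.42 × 0.0875 = 0.03675
  Condition Beta: 0.255 × 0.038 = 0.00969
  Condition Epsilon: 0.16 × 0.075 = 0.012
  Condition Delta: 0.115 × 0.245 = 0.028175
Sum = 0.089615.
The ratio is 0.03675 / 0.003 (the normalizer cancels) = 12.2500.

12.2500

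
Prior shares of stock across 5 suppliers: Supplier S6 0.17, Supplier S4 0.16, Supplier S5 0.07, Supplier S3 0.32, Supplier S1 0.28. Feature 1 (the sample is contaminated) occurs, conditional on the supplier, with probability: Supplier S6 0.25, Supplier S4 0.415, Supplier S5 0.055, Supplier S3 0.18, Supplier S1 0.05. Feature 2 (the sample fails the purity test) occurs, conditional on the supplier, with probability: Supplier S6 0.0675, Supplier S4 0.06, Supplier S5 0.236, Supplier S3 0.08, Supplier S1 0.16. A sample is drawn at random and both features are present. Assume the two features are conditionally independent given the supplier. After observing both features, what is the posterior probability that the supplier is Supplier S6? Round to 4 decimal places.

Compute prior × likelihood for every hypothesis:
  Supplier S6: 0.17 × 0.25 × 0.0675 = 0.00286875
  Supplier S4: 0.16 × 0.415 × 0.06 = 0.003984
  Supplier S5: 0.07 × 0.055 × 0.236 = 0.0009086
  Supplier S3: 0.32 × 0.18 × 0.08 = 0.004608
  Supplier S1: 0.28 × 0.05 × 0.16 = 0.00224
Total = 0.01460935.
P(Supplier S6 | evidence) = 0.00286875 / 0.01460935 ≈ 0.1964.

0.1964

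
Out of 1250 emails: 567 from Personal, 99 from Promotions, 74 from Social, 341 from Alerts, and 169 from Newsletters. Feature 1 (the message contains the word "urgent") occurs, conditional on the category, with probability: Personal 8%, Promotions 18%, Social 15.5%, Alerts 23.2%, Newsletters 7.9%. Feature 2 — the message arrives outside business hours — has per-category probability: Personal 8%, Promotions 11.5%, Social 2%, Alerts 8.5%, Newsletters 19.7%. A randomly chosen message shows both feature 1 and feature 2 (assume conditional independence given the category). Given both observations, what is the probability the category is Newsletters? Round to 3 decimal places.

Compute prior × likelihood for every hypothesis:
  Personal: 0.4536 × 0.08 × 0.08 = 0.00290304
  Promotions: 0.0792 × 0.18 × 0.115 = 0.00163944
  Social: 0.0592 × 0.155 × 0.02 = 0.00018352
  Alerts: 0.2728 × 0.232 × 0.085 = 0.005379616
  Newsletters: 0.1352 × 0.079 × 0.197 = 0.0021041176
Sum = 0.0122097336.
P(Newsletters | evidence) = 0.0021041176 / 0.0122097336 ≈ 0.172.

0.172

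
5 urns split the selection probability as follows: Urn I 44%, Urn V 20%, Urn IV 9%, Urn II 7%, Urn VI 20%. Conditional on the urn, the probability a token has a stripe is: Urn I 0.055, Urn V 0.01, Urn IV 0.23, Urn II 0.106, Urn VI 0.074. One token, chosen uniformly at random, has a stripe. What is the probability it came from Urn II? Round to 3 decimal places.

0.107

Unnormalized posteriors (prior × likelihood):
  Urn I: 0.44 × 0.055 = 0.0242
  Urn V: 0.2 × 0.01 = 0.002
  Urn IV: 0.09 × 0.23 = 0.0207
  Urn II: 0.07 × 0.106 = 0.00742
  Urn VI: 0.2 × 0.074 = 0.0148
Normalizing constant = 0.06912.
P(Urn II | evidence) = 0.00742 / 0.06912 ≈ 0.107.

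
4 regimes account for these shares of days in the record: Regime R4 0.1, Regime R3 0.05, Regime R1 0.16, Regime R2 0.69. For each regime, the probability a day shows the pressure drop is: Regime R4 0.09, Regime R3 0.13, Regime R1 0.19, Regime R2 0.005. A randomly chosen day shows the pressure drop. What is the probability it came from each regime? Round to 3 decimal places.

Unnormalized posteriors (prior × likelihood):
  Regime R4: 0.1 × 0.09 = 0.009
  Regime R3: 0.05 × 0.13 = 0.0065
  Regime R1: 0.16 × 0.19 = 0.0304
  Regime R2: 0.69 × 0.005 = 0.00345
Sum = 0.04935.
P(Regime R4 | drop) = 0.009/0.04935 ≈ 0.182
P(Regime R3 | drop) = 0.0065/0.04935 ≈ 0.132
P(Regime R1 | drop) = 0.0304/0.04935 ≈ 0.616
P(Regime R2 | drop) = 0.00345/0.04935 ≈ 0.070
(Check: 0.182+0.132+0.616+0.070 = 1.000.)

Regime R4 0.182, Regime R3 0.132, Regime R1 0.616, Regime R2 0.070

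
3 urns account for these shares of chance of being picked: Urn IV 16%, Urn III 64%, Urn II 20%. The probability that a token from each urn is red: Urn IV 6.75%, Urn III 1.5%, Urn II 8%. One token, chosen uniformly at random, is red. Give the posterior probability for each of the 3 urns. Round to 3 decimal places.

Compute prior × likelihood for every hypothesis:
  Urn IV: 0.16 × 0.0675 = 0.0108
  Urn III: 0.64 × 0.015 = 0.0096
  Urn II: 0.2 × 0.08 = 0.016
Sum = 0.0364.
P(Urn IV | red) = 0.0108/0.0364 ≈ 0.297
P(Urn III | red) = 0.0096/0.0364 ≈ 0.264
P(Urn II | red) = 0.016/0.0364 ≈ 0.440

Urn IV 0.297, Urn III 0.264, Urn II 0.440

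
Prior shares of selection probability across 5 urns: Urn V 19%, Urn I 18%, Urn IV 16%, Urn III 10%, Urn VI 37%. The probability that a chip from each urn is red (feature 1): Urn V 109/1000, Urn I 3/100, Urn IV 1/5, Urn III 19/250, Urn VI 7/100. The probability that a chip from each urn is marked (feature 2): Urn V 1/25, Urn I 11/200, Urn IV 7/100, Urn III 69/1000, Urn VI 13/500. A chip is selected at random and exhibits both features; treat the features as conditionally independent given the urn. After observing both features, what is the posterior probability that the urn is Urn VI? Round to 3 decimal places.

0.148

Compute prior × likelihood for every hypothesis:
  Urn V: 0.19 × 0.109 × 0.04 = 0.0008284
  Urn I: 0.18 × 0.03 × 0.055 = 0.000297
  Urn IV: 0.16 × 0.2 × 0.07 = 0.00224
  Urn III: 0.1 × 0.076 × 0.069 = 0.0005244
  Urn VI: 0.37 × 0.07 × 0.026 = 0.0006734
Normalizing constant = 0.0045632.
P(Urn VI | evidence) = 0.0006734 / 0.0045632 ≈ 0.148.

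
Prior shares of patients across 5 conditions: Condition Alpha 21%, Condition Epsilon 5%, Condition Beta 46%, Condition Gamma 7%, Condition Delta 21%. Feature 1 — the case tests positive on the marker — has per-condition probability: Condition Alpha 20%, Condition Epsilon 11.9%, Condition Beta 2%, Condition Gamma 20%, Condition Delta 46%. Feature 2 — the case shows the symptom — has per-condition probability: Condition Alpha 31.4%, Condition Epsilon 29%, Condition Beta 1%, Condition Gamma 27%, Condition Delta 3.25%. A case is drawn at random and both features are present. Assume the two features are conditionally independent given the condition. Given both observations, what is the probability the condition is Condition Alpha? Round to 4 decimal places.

0.6015

Compute prior × likelihood for every hypothesis:
  Condition Alpha: 0.21 × 0.2 × 0.314 = 0.013188
  Condition Epsilon: 0.05 × 0.119 × 0.29 = 0.0017255
  Condition Beta: 0.46 × 0.02 × 0.01 = 0.000092
  Condition Gamma: 0.07 × 0.2 × 0.27 = 0.00378
  Condition Delta: 0.21 × 0.46 × 0.0325 = 0.0031395
Normalizing constant = 0.021925.
P(Condition Alpha | evidence) = 0.013188 / 0.021925 ≈ 0.6015.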